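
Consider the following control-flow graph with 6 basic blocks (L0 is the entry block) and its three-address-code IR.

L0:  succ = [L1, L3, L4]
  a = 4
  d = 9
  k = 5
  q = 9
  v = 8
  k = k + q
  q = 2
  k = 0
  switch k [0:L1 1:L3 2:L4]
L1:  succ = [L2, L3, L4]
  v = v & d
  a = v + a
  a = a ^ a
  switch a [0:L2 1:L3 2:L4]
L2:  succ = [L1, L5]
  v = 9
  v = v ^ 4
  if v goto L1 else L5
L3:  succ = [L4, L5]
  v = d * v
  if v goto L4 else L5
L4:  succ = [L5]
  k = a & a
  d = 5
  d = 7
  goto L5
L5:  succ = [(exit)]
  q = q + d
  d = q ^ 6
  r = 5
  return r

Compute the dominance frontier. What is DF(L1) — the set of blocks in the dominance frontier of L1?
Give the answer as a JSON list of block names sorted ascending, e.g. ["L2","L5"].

idom tree: L1←L0 L2←L1 L3←L0 L4←L0 L5←L0
Dom∩ at merges:
  L1: preds {L0,L2}: {L0} ∩ {L0,L1,L2} = {L0}; idom=L0
  L3: preds {L0,L1}: {L0} ∩ {L0,L1} = {L0}; idom=L0
  L4: preds {L0,L1,L3}: {L0} ∩ {L0,L1} ∩ {L0,L3} = {L0}; idom=L0
  L5: preds {L2,L3,L4}: {L0,L1,L2} ∩ {L0,L3} ∩ {L0,L4} = {L0}; idom=L0

DF walk-up:
  L1←L0: walk · to L0
  L1←L2: walk L2→L1 to L0
  L3←L0: walk · to L0
  L3←L1: walk L1 to L0
  L4←L0: walk · to L0
  L4←L1: walk L1 to L0
  L4←L3: walk L3 to L0
  L5←L2: walk L2→L1 to L0
  L5←L3: walk L3 to L0
  L5←L4: walk L4 to L0
  L0 → ∅
  L1 → {L1,L3,L4,L5}
  L2 → {L1,L5}
  L3 → {L4,L5}
  L4 → {L5}
  L5 → ∅

DF(L1) = ["L1", "L3", "L4", "L5"]

Answer: ["L1", "L3", "L4", "L5"]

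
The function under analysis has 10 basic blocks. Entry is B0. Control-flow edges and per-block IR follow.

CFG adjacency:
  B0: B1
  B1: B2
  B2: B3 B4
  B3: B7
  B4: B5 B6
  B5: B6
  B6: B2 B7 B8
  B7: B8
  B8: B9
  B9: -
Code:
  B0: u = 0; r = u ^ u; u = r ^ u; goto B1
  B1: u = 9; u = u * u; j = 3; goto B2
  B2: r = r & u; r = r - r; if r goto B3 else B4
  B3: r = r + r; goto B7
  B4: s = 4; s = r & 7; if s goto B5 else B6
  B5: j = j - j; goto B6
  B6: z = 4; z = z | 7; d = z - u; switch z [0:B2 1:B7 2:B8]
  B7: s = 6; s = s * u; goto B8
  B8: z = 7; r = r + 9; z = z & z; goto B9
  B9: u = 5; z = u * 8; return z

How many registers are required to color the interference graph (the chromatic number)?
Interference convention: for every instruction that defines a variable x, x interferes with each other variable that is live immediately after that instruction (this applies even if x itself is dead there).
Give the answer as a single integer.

def/use:
  B0 def {r,u} use ∅
  B1 def {j,u} use ∅
  B2 def {r} use {r,u}
  B3 def {r} use {r}
  B4 def {s} use {r}
  B5 def {j} use {j}
  B6 def {d,z} use {u}
  B7 def {s} use {u}
  B8 def {r,z} use {r}
  B9 def {u,z} use ∅

Live sets:
  live B0: ∅→{r}
  live B1: {r}→{j,r,u}
  live B2: {j,r,u}→{j,r,u}
  live B3: {r,u}→{r,u}
  live B4: {j,r,u}→{j,r,u}
  live B5: {j,r,u}→{j,r,u}
  live B6: {j,r,u}→{j,r,u}
  live B7: {r,u}→{r}
  live B8: {r}→∅
  live B9: ∅→∅

Interfere edges:
  d: {j,r,u,z}
  j: {d,r,s,u,z}
  r: {d,j,s,u,z}
  s: {j,r,u}
  u: {d,j,r,s,z}
  z: {d,j,r,u}

Chromatic number:
  clique {d,j,r,u,z} ⇒ need ≥ 5
  assign d→c3 j→c0 r→c1 s→c3 u→c2 z→c4 — no edge inside a register ⇒ χ ≤ 5
  χ = 5

Answer: 5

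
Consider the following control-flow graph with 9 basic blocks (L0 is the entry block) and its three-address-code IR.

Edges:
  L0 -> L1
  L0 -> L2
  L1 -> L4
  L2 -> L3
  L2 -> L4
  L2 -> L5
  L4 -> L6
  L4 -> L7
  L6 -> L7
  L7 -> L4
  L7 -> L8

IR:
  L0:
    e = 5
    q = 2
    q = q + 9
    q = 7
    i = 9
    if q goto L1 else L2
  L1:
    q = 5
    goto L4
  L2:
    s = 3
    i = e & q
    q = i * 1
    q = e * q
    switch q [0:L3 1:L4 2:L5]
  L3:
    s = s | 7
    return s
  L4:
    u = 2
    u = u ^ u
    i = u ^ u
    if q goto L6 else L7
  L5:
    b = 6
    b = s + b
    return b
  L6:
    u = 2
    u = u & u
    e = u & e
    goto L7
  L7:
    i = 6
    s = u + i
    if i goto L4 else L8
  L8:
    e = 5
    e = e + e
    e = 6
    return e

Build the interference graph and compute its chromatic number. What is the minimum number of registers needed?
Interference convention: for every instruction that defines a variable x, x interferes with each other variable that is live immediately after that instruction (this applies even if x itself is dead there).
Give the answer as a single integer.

def/use:
  L0: {e,i,q} / ∅
  L1: {q} / ∅
  L2: {i,q,s} / {e,q}
  L3: {s} / {s}
  L4: {i,u} / {q}
  L5: {b} / {s}
  L6: {e,u} / {e}
  L7: {i,s} / {u}
  L8: {e} / ∅

Live sets:
  live L0: ∅→{e,q}
  live L1: {e}→{e,q}
  live L2: {e,q}→{e,q,s}
  live L3: {s}→∅
  live L4: {e,q}→{e,q,u}
  live L5: {s}→∅
  live L6: {e,q}→{e,q,u}
  live L7: {e,q,u}→{e,q}
  live L8: ∅→∅

Conflict graph:
  b: {s}
  e: {i,q,s,u}
  i: {e,q,s,u}
  q: {e,i,s,u}
  s: {b,e,i,q}
  u: {e,i,q}

Chromatic number:
  lower bound: {e,i,q,s} mutually conflict ⇒ χ ≥ 4
  4-colouring: R0={b,e}  R1={i}  R2={q}  R3={s,u}
  χ = 4

Answer: 4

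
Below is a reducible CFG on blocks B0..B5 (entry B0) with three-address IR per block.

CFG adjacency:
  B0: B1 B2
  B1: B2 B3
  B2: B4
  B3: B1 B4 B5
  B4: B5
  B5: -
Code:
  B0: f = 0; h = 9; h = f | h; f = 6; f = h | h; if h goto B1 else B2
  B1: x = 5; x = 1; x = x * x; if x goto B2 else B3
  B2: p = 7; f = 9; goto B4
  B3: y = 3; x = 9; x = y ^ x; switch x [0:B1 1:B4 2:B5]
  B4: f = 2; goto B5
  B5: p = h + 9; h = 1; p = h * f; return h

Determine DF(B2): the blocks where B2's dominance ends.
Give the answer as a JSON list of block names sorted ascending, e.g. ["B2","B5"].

idom tree: B1←B0 B2←B0 B3←B1 B4←B0 B5←B0
Dom at joins:
  B1: preds {B0,B3}: {B0} ∩ {B0,B1,B3} = {B0}; idom=B0
  B2: preds {B0,B1}: {B0} ∩ {B0,B1} = {B0}; idom=B0
  B4: preds {B2,B3}: {B0,B2} ∩ {B0,B1,B3} = {B0}; idom=B0
  B5: preds {B3,B4}: {B0,B1,B3} ∩ {B0,B4} = {B0}; idom=B0

DF derivation:
  B1←B0: walk · to B0
  B1←B3: walk B3→B1 to B0
  B2←B0: walk · to B0
  B2←B1: walk B1 to B0
  B4←B2: walk B2 to B0
  B4←B3: walk B3→B1 to B0
  B5←B3: walk B3→B1 to B0
  B5←B4: walk B4 to B0
  DF(B0)=∅
  DF(B1)={B1,B2,B4,B5}
  DF(B2)={B4}
  DF(B3)={B1,B4,B5}
  DF(B4)={B5}
  DF(B5)=∅

DF(B2) = ["B4"]

Answer: ["B4"]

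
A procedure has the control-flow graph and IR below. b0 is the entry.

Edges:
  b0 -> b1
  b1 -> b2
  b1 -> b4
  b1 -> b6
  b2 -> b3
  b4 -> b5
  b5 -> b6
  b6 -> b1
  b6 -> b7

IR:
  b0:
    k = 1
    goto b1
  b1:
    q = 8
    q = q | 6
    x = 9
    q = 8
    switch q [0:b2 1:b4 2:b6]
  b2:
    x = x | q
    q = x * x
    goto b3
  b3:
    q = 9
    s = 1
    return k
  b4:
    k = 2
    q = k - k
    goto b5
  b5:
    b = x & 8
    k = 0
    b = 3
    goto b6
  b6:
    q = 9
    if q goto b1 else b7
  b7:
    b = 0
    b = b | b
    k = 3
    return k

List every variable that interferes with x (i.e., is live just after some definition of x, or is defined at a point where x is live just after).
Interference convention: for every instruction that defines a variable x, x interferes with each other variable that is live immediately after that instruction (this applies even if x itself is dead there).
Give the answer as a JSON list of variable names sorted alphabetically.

Per-block:
  b0 def {k} use ∅
  b1 def {q,x} use ∅
  b2 def {q,x} use {q,x}
  b3 def {q,s} use {k}
  b4 def {k,q} use ∅
  b5 def {b,k} use {x}
  b6 def {q} use ∅
  b7 def {b,k} use ∅

Liveness:
  live b0: ∅→{k}
  live b1: {k}→{k,q,x}
  live b2: {k,q,x}→{k}
  live b3: {k}→∅
  live b4: {x}→{x}
  live b5: {x}→{k}
  live b6: {k}→{k}
  live b7: ∅→∅

Interference:
  b — {k}
  k — {b,q,s,x}
  q — {k,x}
  s — {k}
  x — {k,q}

N(x) = ["k", "q"]

Answer: ["k", "q"]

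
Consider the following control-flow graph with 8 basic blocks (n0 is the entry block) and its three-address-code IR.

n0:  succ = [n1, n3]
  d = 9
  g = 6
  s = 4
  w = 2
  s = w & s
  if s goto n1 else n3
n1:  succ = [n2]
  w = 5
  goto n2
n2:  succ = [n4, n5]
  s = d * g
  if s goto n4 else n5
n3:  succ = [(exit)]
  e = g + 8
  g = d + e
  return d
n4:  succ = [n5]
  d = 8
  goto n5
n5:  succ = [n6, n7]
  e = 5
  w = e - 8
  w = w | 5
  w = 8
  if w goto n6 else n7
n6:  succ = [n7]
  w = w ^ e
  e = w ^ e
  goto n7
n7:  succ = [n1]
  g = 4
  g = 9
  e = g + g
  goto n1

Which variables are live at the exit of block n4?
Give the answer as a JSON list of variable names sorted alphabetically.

Answer: ["d"]

Derivation:
Per-block:
  n0: def={d,g,s,w} ue=∅
  n1: def={w} ue=∅
  n2: def={s} ue={d,g}
  n3: def={e,g} ue={d,g}
  n4: def={d} ue=∅
  n5: def={e,w} ue=∅
  n6: def={e,w} ue={e,w}
  n7: def={e,g} ue=∅

Liveness:
  n0 li=∅ lo={d,g}
  n1 li={d,g} lo={d,g}
  n2 li={d,g} lo={d}
  n3 li={d,g} lo=∅
  n4 li=∅ lo={d}
  n5 li={d} lo={d,e,w}
  n6 li={d,e,w} lo={d}
  n7 li={d} lo={d,g}

live-out(n4) = ["d"]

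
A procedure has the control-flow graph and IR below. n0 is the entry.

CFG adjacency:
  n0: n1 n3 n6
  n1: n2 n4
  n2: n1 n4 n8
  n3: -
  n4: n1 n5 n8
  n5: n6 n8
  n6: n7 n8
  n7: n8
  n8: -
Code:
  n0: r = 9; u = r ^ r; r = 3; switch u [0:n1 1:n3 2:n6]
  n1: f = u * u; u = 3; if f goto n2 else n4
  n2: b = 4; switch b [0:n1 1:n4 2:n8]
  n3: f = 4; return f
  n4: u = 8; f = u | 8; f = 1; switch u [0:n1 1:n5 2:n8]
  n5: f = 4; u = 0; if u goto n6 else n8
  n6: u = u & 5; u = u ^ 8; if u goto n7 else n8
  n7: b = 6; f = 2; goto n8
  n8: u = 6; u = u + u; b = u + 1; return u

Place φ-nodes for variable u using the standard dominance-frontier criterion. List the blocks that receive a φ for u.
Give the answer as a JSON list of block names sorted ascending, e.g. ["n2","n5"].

idom tree: n1←n0 n2←n1 n3←n0 n4←n1 n5←n4 n6←n0 n7←n6 n8←n0
Dom at joins:
  n1: preds {n0,n2,n4}: {n0} ∩ {n0,n1,n2} ∩ {n0,n1,n4} = {n0}; idom=n0
  n4: preds {n1,n2}: {n0,n1} ∩ {n0,n1,n2} = {n0,n1}; idom=n1
  n6: preds {n0,n5}: {n0} ∩ {n0,n1,n4,n5} = {n0}; idom=n0
  n8: preds {n2,n4,n5,n6,n7}: {n0,n1,n2} ∩ {n0,n1,n4} ∩ {n0,n1,n4,n5} ∩ {n0,n6} ∩ {n0,n6,n7} = {n0}; idom=n0

DF derivation:
  join n1 pred n0: · stop@n0
  join n1 pred n2: n2→n1 stop@n0
  join n1 pred n4: n4→n1 stop@n0
  join n4 pred n1: · stop@n1
  join n4 pred n2: n2 stop@n1
  join n6 pred n0: · stop@n0
  join n6 pred n5: n5→n4→n1 stop@n0
  join n8 pred n2: n2→n1 stop@n0
  join n8 pred n4: n4→n1 stop@n0
  join n8 pred n5: n5→n4→n1 stop@n0
  join n8 pred n6: n6 stop@n0
  join n8 pred n7: n7→n6 stop@n0
  n0 → ∅
  n1 → {n1,n6,n8}
  n2 → {n1,n4,n8}
  n3 → ∅
  n4 → {n1,n6,n8}
  n5 → {n6,n8}
  n6 → {n8}
  n7 → {n8}
  n8 → ∅

φ for u: defs {n0,n1,n4,n5,n6,n8}
  DF⁺ = {n1,n6,n8}

Answer: ["n1", "n6", "n8"]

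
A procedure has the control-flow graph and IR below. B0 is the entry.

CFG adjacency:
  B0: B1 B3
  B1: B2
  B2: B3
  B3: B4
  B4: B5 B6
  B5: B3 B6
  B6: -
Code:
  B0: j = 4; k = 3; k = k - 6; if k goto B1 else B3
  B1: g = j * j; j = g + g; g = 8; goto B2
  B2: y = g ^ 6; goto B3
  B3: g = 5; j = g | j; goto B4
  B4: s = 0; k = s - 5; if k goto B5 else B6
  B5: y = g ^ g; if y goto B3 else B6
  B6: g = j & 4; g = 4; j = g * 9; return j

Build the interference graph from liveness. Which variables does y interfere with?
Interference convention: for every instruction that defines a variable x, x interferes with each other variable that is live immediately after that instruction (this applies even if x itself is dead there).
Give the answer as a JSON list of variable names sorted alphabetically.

def/use:
  B0: def={j,k} ue=∅
  B1: def={g,j} ue={j}
  B2: def={y} ue={g}
  B3: def={g,j} ue={j}
  B4: def={k,s} ue=∅
  B5: def={y} ue={g}
  B6: def={g,j} ue={j}

Live sets:
  live B0: ∅→{j}
  live B1: {j}→{g,j}
  live B2: {g,j}→{j}
  live B3: {j}→{g,j}
  live B4: {g,j}→{g,j}
  live B5: {g,j}→{j}
  live B6: {j}→∅

Interference:
  g — {j,k,s}
  j — {g,k,s,y}
  k — {g,j}
  s — {g,j}
  y — {j}

N(y) = ["j"]

Answer: ["j"]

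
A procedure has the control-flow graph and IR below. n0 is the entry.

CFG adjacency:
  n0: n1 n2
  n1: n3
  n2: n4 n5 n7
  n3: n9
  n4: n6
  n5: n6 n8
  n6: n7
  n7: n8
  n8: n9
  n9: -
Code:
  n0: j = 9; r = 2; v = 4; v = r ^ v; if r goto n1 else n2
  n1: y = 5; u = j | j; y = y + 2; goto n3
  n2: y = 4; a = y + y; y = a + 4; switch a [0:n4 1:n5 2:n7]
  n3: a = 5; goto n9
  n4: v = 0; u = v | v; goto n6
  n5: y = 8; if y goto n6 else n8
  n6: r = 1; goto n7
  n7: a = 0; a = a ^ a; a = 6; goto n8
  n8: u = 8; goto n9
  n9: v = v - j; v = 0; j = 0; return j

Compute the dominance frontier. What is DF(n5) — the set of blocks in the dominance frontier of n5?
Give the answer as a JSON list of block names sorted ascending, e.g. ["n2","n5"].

idom tree: n1←n0 n2←n0 n3←n1 n4←n2 n5←n2 n6←n2 n7←n2 n8←n2 n9←n0
Dom∩ at merges:
  n6: preds {n4,n5}: {n0,n2,n4} ∩ {n0,n2,n5} = {n0,n2}; idom=n2
  n7: preds {n2,n6}: {n0,n2} ∩ {n0,n2,n6} = {n0,n2}; idom=n2
  n8: preds {n5,n7}: {n0,n2,n5} ∩ {n0,n2,n7} = {n0,n2}; idom=n2
  n9: preds {n3,n8}: {n0,n1,n3} ∩ {n0,n2,n8} = {n0}; idom=n0

DF derivation:
  n6←n4: walk n4 to n2
  n6←n5: walk n5 to n2
  n7←n2: walk · to n2
  n7←n6: walk n6 to n2
  n8←n5: walk n5 to n2
  n8←n7: walk n7 to n2
  n9←n3: walk n3→n1 to n0
  n9←n8: walk n8→n2 to n0
  DF(n0)=∅
  DF(n1)={n9}
  DF(n2)={n9}
  DF(n3)={n9}
  DF(n4)={n6}
  DF(n5)={n6,n8}
  DF(n6)={n7}
  DF(n7)={n8}
  DF(n8)={n9}
  DF(n9)=∅

DF(n5) = ["n6", "n8"]

Answer: ["n6", "n8"]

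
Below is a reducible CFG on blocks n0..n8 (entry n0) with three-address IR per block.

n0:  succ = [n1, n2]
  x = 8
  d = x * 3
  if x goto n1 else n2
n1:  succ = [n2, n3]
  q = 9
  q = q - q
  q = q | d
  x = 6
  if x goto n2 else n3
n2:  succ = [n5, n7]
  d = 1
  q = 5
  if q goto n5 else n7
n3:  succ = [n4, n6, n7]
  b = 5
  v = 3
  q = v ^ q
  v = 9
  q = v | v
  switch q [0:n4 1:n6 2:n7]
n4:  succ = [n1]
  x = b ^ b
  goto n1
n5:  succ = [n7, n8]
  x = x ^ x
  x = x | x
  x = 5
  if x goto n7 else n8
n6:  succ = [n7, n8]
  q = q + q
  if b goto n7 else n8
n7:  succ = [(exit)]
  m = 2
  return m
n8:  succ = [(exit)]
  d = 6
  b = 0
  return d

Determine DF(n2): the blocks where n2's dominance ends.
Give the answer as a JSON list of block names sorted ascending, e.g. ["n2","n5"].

idom tree: n1←n0 n2←n0 n3←n1 n4←n3 n5←n2 n6←n3 n7←n0 n8←n0
Dom∩ at merges:
  n1: preds {n0,n4}: {n0} ∩ {n0,n1,n3,n4} = {n0}; idom=n0
  n2: preds {n0,n1}: {n0} ∩ {n0,n1} = {n0}; idom=n0
  n7: preds {n2,n3,n5,n6}: {n0,n2} ∩ {n0,n1,n3} ∩ {n0,n2,n5} ∩ {n0,n1,n3,n6} = {n0}; idom=n0
  n8: preds {n5,n6}: {n0,n2,n5} ∩ {n0,n1,n3,n6} = {n0}; idom=n0

DF walk-up:
  n1←n0: walk · to n0
  n1←n4: walk n4→n3→n1 to n0
  n2←n0: walk · to n0
  n2←n1: walk n1 to n0
  n7←n2: walk n2 to n0
  n7←n3: walk n3→n1 to n0
  n7←n5: walk n5→n2 to n0
  n7←n6: walk n6→n3→n1 to n0
  n8←n5: walk n5→n2 to n0
  n8←n6: walk n6→n3→n1 to n0
  n0: DF=∅
  n1: DF={n1,n2,n7,n8}
  n2: DF={n7,n8}
  n3: DF={n1,n7,n8}
  n4: DF={n1}
  n5: DF={n7,n8}
  n6: DF={n7,n8}
  n7: DF=∅
  n8: DF=∅

DF(n2) = ["n7", "n8"]

Answer: ["n7", "n8"]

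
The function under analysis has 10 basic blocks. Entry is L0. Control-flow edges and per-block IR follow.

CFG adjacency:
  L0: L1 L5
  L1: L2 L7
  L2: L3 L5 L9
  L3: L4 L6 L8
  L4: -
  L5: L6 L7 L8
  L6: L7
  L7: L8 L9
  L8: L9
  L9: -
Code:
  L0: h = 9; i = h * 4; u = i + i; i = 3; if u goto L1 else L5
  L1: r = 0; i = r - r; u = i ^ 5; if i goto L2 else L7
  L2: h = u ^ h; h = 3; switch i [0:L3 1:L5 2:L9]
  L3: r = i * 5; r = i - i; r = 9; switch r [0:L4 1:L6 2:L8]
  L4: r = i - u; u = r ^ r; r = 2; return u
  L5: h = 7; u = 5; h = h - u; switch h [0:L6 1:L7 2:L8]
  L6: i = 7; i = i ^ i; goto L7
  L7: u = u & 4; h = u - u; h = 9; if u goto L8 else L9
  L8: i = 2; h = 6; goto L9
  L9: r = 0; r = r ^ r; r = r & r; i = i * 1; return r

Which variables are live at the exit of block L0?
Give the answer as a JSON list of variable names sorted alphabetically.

Answer: ["h", "i"]

Analysis:
def/use:
  L0: def={h,i,u} ue=∅
  L1: def={i,r,u} ue=∅
  L2: def={h} ue={h,i,u}
  L3: def={r} ue={i}
  L4: def={r,u} ue={i,u}
  L5: def={h,u} ue=∅
  L6: def={i} ue=∅
  L7: def={h,u} ue={u}
  L8: def={h,i} ue=∅
  L9: def={i,r} ue={i}

Live sets:
  live L0: ∅→{h,i}
  live L1: {h}→{h,i,u}
  live L2: {h,i,u}→{i,u}
  live L3: {i,u}→{i,u}
  live L4: {i,u}→∅
  live L5: {i}→{i,u}
  live L6: {u}→{i,u}
  live L7: {i,u}→{i}
  live L8: ∅→{i}
  live L9: {i}→∅

live-out(L0) = ["h", "i"]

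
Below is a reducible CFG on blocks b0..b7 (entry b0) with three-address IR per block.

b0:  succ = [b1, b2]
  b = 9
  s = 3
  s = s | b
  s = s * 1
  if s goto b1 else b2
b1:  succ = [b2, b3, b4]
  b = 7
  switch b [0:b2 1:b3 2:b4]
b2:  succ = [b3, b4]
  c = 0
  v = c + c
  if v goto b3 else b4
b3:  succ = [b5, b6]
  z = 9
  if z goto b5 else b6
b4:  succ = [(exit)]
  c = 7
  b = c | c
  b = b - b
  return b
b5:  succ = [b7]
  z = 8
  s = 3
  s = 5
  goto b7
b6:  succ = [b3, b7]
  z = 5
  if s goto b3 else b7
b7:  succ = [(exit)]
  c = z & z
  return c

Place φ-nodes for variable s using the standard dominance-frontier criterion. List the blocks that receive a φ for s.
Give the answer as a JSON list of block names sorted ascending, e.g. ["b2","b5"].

Answer: ["b7"]

Analysis:
idom tree: b1←b0 b2←b0 b3←b0 b4←b0 b5←b3 b6←b3 b7←b3
Dom∩ at merges:
  b2: preds {b0,b1}: {b0} ∩ {b0,b1} = {b0}; idom=b0
  b3: preds {b1,b2,b6}: {b0,b1} ∩ {b0,b2} ∩ {b0,b3,b6} = {b0}; idom=b0
  b4: preds {b1,b2}: {b0,b1} ∩ {b0,b2} = {b0}; idom=b0
  b7: preds {b5,b6}: {b0,b3,b5} ∩ {b0,b3,b6} = {b0,b3}; idom=b3

DF walk-up:
  b2←b0: walk · to b0
  b2←b1: walk b1 to b0
  b3←b1: walk b1 to b0
  b3←b2: walk b2 to b0
  b3←b6: walk b6→b3 to b0
  b4←b1: walk b1 to b0
  b4←b2: walk b2 to b0
  b7←b5: walk b5 to b3
  b7←b6: walk b6 to b3
  b0: DF=∅
  b1: DF={b2,b3,b4}
  b2: DF={b3,b4}
  b3: DF={b3}
  b4: DF=∅
  b5: DF={b7}
  b6: DF={b3,b7}
  b7: DF=∅

φ for s: defs {b0,b5}
  DF⁺ = {b7}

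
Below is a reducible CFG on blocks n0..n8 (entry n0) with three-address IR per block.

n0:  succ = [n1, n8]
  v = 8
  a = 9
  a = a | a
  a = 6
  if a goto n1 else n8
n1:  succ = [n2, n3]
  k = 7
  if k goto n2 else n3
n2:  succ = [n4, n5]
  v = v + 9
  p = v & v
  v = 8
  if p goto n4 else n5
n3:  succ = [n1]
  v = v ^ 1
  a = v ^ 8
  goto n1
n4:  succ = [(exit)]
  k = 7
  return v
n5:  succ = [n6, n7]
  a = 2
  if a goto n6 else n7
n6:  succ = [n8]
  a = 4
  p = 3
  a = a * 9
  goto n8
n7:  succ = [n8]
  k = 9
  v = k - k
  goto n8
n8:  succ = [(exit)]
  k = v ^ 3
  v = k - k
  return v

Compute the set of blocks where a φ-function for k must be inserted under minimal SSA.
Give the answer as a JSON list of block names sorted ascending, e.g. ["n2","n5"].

idom tree: n1←n0 n2←n1 n3←n1 n4←n2 n5←n2 n6←n5 n7←n5 n8←n0
Join-block Dom:
  n1: preds {n0,n3}: {n0} ∩ {n0,n1,n3} = {n0}; idom=n0
  n8: preds {n0,n6,n7}: {n0} ∩ {n0,n1,n2,n5,n6} ∩ {n0,n1,n2,n5,n7} = {n0}; idom=n0

DF derivation:
  n1←n0: walk · to n0
  n1←n3: walk n3→n1 to n0
  n8←n0: walk · to n0
  n8←n6: walk n6→n5→n2→n1 to n0
  n8←n7: walk n7→n5→n2→n1 to n0
  n0 → ∅
  n1 → {n1,n8}
  n2 → {n8}
  n3 → {n1}
  n4 → ∅
  n5 → {n8}
  n6 → {n8}
  n7 → {n8}
  n8 → ∅

φ for k: defs {n1,n4,n7,n8}
  DF⁺ = {n1,n8}

Answer: ["n1", "n8"]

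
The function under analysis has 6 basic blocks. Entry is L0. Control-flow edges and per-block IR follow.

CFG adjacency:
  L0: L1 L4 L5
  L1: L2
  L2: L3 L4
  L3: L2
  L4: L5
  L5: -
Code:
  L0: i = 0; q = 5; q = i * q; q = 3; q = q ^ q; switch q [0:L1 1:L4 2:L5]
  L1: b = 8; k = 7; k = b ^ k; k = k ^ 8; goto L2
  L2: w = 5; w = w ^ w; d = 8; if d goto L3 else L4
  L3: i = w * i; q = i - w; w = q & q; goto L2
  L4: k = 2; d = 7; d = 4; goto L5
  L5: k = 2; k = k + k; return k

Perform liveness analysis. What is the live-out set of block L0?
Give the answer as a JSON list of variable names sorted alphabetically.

Per-block:
  L0: {i,q} / ∅
  L1: {b,k} / ∅
  L2: {d,w} / ∅
  L3: {i,q,w} / {i,w}
  L4: {d,k} / ∅
  L5: {k} / ∅

Backward fixpoint:
  live L0: ∅→{i}
  live L1: {i}→{i}
  live L2: {i}→{i,w}
  live L3: {i,w}→{i}
  live L4: ∅→∅
  live L5: ∅→∅

live-out(L0) = ["i"]

Answer: ["i"]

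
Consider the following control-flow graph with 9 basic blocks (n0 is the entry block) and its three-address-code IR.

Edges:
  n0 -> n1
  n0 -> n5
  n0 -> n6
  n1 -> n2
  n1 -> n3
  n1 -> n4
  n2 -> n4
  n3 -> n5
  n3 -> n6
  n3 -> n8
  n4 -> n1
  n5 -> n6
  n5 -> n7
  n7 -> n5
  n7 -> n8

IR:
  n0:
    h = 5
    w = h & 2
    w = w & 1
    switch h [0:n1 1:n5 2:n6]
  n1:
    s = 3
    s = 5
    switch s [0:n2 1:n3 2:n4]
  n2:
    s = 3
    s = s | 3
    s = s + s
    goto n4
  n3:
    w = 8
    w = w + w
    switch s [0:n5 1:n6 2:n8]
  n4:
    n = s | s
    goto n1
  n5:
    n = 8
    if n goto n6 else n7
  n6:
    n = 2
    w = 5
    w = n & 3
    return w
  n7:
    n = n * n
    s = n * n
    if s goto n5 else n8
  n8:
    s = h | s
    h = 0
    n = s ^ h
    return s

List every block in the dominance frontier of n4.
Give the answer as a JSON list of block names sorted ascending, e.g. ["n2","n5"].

Answer: ["n1"]

Derivation:
idom tree: n1←n0 n2←n1 n3←n1 n4←n1 n5←n0 n6←n0 n7←n5 n8←n0
Dom at joins:
  n1: preds {n0,n4}: {n0} ∩ {n0,n1,n4} = {n0}; idom=n0
  n4: preds {n1,n2}: {n0,n1} ∩ {n0,n1,n2} = {n0,n1}; idom=n1
  n5: preds {n0,n3,n7}: {n0} ∩ {n0,n1,n3} ∩ {n0,n5,n7} = {n0}; idom=n0
  n6: preds {n0,n3,n5}: {n0} ∩ {n0,n1,n3} ∩ {n0,n5} = {n0}; idom=n0
  n8: preds {n3,n7}: {n0,n1,n3} ∩ {n0,n5,n7} = {n0}; idom=n0

DF walk-up:
  join n1 pred n0: · stop@n0
  join n1 pred n4: n4→n1 stop@n0
  join n4 pred n1: · stop@n1
  join n4 pred n2: n2 stop@n1
  join n5 pred n0: · stop@n0
  join n5 pred n3: n3→n1 stop@n0
  join n5 pred n7: n7→n5 stop@n0
  join n6 pred n0: · stop@n0
  join n6 pred n3: n3→n1 stop@n0
  join n6 pred n5: n5 stop@n0
  join n8 pred n3: n3→n1 stop@n0
  join n8 pred n7: n7→n5 stop@n0
  n0: DF=∅
  n1: DF={n1,n5,n6,n8}
  n2: DF={n4}
  n3: DF={n5,n6,n8}
  n4: DF={n1}
  n5: DF={n5,n6,n8}
  n6: DF=∅
  n7: DF={n5,n8}
  n8: DF=∅

DF(n4) = ["n1"]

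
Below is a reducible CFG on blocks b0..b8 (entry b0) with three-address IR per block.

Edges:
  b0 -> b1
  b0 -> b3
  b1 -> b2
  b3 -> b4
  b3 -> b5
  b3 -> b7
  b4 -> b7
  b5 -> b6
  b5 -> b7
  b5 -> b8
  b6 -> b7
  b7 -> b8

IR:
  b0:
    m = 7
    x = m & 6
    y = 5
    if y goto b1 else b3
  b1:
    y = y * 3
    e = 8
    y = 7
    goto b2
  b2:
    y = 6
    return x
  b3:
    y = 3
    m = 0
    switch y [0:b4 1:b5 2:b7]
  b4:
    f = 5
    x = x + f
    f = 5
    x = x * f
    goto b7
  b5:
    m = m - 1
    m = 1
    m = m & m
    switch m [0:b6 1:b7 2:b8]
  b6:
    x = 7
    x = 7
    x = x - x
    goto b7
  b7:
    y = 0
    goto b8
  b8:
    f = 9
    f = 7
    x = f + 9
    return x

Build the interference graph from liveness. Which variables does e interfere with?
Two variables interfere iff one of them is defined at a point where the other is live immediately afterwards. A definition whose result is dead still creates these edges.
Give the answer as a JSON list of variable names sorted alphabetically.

Answer: ["x"]

Analysis:
Per-block:
  b0 def {m,x,y} use ∅
  b1 def {e,y} use {y}
  b2 def {y} use {x}
  b3 def {m,y} use ∅
  b4 def {f,x} use {x}
  b5 def {m} use {m}
  b6 def {x} use ∅
  b7 def {y} use ∅
  b8 def {f,x} use ∅

Live sets:
  b0: in=∅ out={x,y}
  b1: in={x,y} out={x}
  b2: in={x} out=∅
  b3: in={x} out={m,x}
  b4: in={x} out=∅
  b5: in={m} out=∅
  b6: in=∅ out=∅
  b7: in=∅ out=∅
  b8: in=∅ out=∅

Interference:
  e: {x}
  f: {x}
  m: {x,y}
  x: {e,f,m,y}
  y: {m,x}

N(e) = ["x"]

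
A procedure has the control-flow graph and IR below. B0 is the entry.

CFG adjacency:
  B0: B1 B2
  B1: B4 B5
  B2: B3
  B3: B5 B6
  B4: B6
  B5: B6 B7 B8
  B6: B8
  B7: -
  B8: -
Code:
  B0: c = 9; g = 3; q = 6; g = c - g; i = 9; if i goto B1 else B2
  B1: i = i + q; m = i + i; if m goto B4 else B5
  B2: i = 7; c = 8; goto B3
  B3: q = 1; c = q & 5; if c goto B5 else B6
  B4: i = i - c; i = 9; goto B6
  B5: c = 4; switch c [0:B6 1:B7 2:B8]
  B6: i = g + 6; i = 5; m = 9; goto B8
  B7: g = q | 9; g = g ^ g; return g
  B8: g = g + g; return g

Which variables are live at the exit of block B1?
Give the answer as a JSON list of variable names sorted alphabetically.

Per-block:
  B0: {c,g,i,q} / ∅
  B1: {i,m} / {i,q}
  B2: {c,i} / ∅
  B3: {c,q} / ∅
  B4: {i} / {c,i}
  B5: {c} / ∅
  B6: {i,m} / {g}
  B7: {g} / {q}
  B8: {g} / {g}

Backward fixpoint:
  B0: in=∅ out={c,g,i,q}
  B1: in={c,g,i,q} out={c,g,i,q}
  B2: in={g} out={g}
  B3: in={g} out={g,q}
  B4: in={c,g,i} out={g}
  B5: in={g,q} out={g,q}
  B6: in={g} out={g}
  B7: in={q} out=∅
  B8: in={g} out=∅

live-out(B1) = ["c", "g", "i", "q"]

Answer: ["c", "g", "i", "q"]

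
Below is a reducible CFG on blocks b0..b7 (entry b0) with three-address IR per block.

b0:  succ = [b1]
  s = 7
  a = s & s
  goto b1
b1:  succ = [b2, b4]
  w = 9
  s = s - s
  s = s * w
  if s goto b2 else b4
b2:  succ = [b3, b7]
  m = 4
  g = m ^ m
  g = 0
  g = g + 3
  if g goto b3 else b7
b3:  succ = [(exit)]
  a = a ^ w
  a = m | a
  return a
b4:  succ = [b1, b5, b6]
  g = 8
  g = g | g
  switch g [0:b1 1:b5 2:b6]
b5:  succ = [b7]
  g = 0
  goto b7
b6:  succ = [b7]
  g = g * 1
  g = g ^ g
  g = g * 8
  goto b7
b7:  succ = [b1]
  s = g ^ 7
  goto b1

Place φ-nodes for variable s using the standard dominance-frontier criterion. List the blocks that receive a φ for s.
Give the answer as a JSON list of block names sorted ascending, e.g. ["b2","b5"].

idom tree: b1←b0 b2←b1 b3←b2 b4←b1 b5←b4 b6←b4 b7←b1
Join-block Dom:
  b1: preds {b0,b4,b7}: {b0} ∩ {b0,b1,b4} ∩ {b0,b1,b7} = {b0}; idom=b0
  b7: preds {b2,b5,b6}: {b0,b1,b2} ∩ {b0,b1,b4,b5} ∩ {b0,b1,b4,b6} = {b0,b1}; idom=b1

DF walk-up:
  b1←b0: walk · to b0
  b1←b4: walk b4→b1 to b0
  b1←b7: walk b7→b1 to b0
  b7←b2: walk b2 to b1
  b7←b5: walk b5→b4 to b1
  b7←b6: walk b6→b4 to b1
  b0: DF=∅
  b1: DF={b1}
  b2: DF={b7}
  b3: DF=∅
  b4: DF={b1,b7}
  b5: DF={b7}
  b6: DF={b7}
  b7: DF={b1}

φ for s: defs {b0,b1,b7}
  DF⁺ = {b1}

Answer: ["b1"]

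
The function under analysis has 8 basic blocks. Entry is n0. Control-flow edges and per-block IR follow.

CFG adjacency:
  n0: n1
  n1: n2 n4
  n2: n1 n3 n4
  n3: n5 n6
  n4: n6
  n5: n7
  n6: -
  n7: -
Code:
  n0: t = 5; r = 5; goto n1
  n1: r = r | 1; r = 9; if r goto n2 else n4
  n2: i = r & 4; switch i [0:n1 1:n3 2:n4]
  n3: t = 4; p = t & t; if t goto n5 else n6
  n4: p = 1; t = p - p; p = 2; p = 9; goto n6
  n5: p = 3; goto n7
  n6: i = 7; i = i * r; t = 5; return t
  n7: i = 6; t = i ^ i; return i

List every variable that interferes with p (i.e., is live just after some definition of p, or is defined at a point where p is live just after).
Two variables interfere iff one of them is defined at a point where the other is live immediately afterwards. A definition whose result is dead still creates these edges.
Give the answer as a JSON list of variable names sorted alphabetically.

Answer: ["r", "t"]

Derivation:
Per-block:
  n0: def={r,t} ue=∅
  n1: def={r} ue={r}
  n2: def={i} ue={r}
  n3: def={p,t} ue=∅
  n4: def={p,t} ue=∅
  n5: def={p} ue=∅
  n6: def={i,t} ue={r}
  n7: def={i,t} ue=∅

Liveness:
  live n0: ∅→{r}
  live n1: {r}→{r}
  live n2: {r}→{r}
  live n3: {r}→{r}
  live n4: {r}→{r}
  live n5: ∅→∅
  live n6: {r}→∅
  live n7: ∅→∅

Interference:
  i — {r,t}
  p — {r,t}
  r — {i,p,t}
  t — {i,p,r}

N(p) = ["r", "t"]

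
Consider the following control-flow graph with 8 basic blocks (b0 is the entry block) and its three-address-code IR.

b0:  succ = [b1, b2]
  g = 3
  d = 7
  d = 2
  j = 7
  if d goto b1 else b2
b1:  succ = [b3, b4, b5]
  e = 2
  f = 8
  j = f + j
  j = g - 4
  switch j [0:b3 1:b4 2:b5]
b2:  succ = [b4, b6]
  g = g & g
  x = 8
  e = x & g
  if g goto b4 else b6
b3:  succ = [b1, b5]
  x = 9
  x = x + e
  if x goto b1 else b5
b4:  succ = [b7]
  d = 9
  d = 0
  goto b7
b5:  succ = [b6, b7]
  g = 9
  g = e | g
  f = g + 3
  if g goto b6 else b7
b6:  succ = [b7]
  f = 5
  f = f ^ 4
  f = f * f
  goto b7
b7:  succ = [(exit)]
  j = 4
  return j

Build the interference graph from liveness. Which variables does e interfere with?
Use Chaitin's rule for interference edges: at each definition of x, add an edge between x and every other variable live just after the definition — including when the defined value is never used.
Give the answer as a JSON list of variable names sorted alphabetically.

Answer: ["f", "g", "j", "x"]

Working:
Block summaries:
  b0 def {d,g,j} use ∅
  b1 def {e,f,j} use {g,j}
  b2 def {e,g,x} use {g}
  b3 def {x} use {e}
  b4 def {d} use ∅
  b5 def {f,g} use {e}
  b6 def {f} use ∅
  b7 def {j} use ∅

Liveness:
  live b0: ∅→{g,j}
  live b1: {g,j}→{e,g,j}
  live b2: {g}→∅
  live b3: {e,g,j}→{e,g,j}
  live b4: ∅→∅
  live b5: {e}→∅
  live b6: ∅→∅
  live b7: ∅→∅

Conflict graph:
  d: {g,j}
  e: {f,g,j,x}
  f: {e,g,j}
  g: {d,e,f,j,x}
  j: {d,e,f,g,x}
  x: {e,g,j}

N(e) = ["f", "g", "j", "x"]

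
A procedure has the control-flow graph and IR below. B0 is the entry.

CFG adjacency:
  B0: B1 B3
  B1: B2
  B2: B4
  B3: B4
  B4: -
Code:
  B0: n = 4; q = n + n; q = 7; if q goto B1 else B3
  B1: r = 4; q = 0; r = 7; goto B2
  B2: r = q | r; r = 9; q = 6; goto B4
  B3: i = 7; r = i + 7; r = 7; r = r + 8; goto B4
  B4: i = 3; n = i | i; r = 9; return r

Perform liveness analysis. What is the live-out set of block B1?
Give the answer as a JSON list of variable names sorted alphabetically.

def/use:
  B0: {n,q} / ∅
  B1: {q,r} / ∅
  B2: {q,r} / {q,r}
  B3: {i,r} / ∅
  B4: {i,n,r} / ∅

Backward fixpoint:
  B0 li=∅ lo=∅
  B1 li=∅ lo={q,r}
  B2 li={q,r} lo=∅
  B3 li=∅ lo=∅
  B4 li=∅ lo=∅

live-out(B1) = ["q", "r"]

Answer: ["q", "r"]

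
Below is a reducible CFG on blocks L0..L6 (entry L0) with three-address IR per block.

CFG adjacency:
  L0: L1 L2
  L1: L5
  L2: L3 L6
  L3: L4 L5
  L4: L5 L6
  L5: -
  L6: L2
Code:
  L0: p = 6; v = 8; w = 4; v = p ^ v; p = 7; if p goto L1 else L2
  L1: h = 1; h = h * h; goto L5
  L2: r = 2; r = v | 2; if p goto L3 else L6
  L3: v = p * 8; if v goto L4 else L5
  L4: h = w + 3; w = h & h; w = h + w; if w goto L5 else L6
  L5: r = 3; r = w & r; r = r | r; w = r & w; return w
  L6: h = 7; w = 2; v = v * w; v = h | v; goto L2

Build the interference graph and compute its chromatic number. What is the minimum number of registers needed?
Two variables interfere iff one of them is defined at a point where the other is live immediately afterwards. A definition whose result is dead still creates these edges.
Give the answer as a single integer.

Answer: 4

Working:
Block summaries:
  L0: {p,v,w} / ∅
  L1: {h} / ∅
  L2: {r} / {p,v}
  L3: {v} / {p}
  L4: {h,w} / {w}
  L5: {r,w} / {w}
  L6: {h,v,w} / {v}

Liveness:
  live L0: ∅→{p,v,w}
  live L1: {w}→{w}
  live L2: {p,v,w}→{p,v,w}
  live L3: {p,w}→{p,v,w}
  live L4: {p,v,w}→{p,v,w}
  live L5: {w}→∅
  live L6: {p,v}→{p,v,w}

Interference:
  h: {p,v,w}
  p: {h,r,v,w}
  r: {p,v,w}
  v: {h,p,r,w}
  w: {h,p,r,v}

Registers:
  {h,p,v,w} pairwise interfere (4-clique) ⇒ χ ≥ 4
  assign h→r3 p→r0 r→r3 v→r1 w→r2 — no edge inside a register ⇒ χ ≤ 4
  χ = 4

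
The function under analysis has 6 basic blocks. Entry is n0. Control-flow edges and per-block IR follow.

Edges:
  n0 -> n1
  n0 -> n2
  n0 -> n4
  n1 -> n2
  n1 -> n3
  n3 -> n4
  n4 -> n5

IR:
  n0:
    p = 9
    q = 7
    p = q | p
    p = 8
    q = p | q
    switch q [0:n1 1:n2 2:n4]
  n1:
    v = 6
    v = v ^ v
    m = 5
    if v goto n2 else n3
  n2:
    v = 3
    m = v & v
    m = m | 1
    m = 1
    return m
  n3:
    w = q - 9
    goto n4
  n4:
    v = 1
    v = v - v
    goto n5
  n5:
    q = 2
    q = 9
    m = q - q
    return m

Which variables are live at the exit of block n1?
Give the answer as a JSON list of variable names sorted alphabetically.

def/use:
  n0: def={p,q} ue=∅
  n1: def={m,v} ue=∅
  n2: def={m,v} ue=∅
  n3: def={w} ue={q}
  n4: def={v} ue=∅
  n5: def={m,q} ue=∅

Backward fixpoint:
  n0: in=∅ out={q}
  n1: in={q} out={q}
  n2: in=∅ out=∅
  n3: in={q} out=∅
  n4: in=∅ out=∅
  n5: in=∅ out=∅

live-out(n1) = ["q"]

Answer: ["q"]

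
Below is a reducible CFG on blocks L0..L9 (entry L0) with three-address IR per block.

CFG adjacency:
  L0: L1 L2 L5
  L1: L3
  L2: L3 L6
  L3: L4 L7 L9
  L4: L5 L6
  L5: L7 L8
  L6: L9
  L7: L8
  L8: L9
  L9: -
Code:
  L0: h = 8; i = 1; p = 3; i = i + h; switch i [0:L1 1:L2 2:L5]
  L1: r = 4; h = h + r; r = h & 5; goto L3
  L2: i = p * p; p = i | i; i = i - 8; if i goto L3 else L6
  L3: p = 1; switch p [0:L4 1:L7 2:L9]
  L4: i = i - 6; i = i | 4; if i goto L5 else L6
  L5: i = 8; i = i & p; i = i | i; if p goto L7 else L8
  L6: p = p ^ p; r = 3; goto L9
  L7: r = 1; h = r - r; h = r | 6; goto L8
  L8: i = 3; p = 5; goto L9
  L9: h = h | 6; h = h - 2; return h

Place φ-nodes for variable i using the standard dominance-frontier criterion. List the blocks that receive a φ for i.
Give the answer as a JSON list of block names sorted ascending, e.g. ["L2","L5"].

idom tree: L1←L0 L2←L0 L3←L0 L4←L3 L5←L0 L6←L0 L7←L0 L8←L0 L9←L0
Dom at joins:
  L3: preds {L1,L2}: {L0,L1} ∩ {L0,L2} = {L0}; idom=L0
  L5: preds {L0,L4}: {L0} ∩ {L0,L3,L4} = {L0}; idom=L0
  L6: preds {L2,L4}: {L0,L2} ∩ {L0,L3,L4} = {L0}; idom=L0
  L7: preds {L3,L5}: {L0,L3} ∩ {L0,L5} = {L0}; idom=L0
  L8: preds {L5,L7}: {L0,L5} ∩ {L0,L7} = {L0}; idom=L0
  L9: preds {L3,L6,L8}: {L0,L3} ∩ {L0,L6} ∩ {L0,L8} = {L0}; idom=L0

DF walk-up:
  L3←L1: walk L1 to L0
  L3←L2: walk L2 to L0
  L5←L0: walk · to L0
  L5←L4: walk L4→L3 to L0
  L6←L2: walk L2 to L0
  L6←L4: walk L4→L3 to L0
  L7←L3: walk L3 to L0
  L7←L5: walk L5 to L0
  L8←L5: walk L5 to L0
  L8←L7: walk L7 to L0
  L9←L3: walk L3 to L0
  L9←L6: walk L6 to L0
  L9←L8: walk L8 to L0
  L0: DF=∅
  L1: DF={L3}
  L2: DF={L3,L6}
  L3: DF={L5,L6,L7,L9}
  L4: DF={L5,L6}
  L5: DF={L7,L8}
  L6: DF={L9}
  L7: DF={L8}
  L8: DF={L9}
  L9: DF=∅

φ for i: defs {L0,L2,L4,L5,L8}
  DF⁺ = {L3,L5,L6,L7,L8,L9}

Answer: ["L3", "L5", "L6", "L7", "L8", "L9"]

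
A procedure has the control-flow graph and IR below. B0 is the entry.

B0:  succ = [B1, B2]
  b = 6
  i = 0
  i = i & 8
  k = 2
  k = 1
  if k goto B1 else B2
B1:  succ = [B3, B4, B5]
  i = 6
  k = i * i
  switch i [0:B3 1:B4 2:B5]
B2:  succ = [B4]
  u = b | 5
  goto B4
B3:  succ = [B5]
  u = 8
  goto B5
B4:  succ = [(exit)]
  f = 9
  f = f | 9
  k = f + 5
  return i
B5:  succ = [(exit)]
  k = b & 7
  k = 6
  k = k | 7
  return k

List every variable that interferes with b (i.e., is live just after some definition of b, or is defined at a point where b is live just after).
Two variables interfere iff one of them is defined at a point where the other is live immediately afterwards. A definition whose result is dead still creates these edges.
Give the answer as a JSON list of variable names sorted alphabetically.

Answer: ["i", "k", "u"]

Analysis:
Block summaries:
  B0: {b,i,k} / ∅
  B1: {i,k} / ∅
  B2: {u} / {b}
  B3: {u} / ∅
  B4: {f,k} / {i}
  B5: {k} / {b}

Backward fixpoint:
  live B0: ∅→{b,i}
  live B1: {b}→{b,i}
  live B2: {b,i}→{i}
  live B3: {b}→{b}
  live B4: {i}→∅
  live B5: {b}→∅

Interference:
  b: {i,k,u}
  f: {i}
  i: {b,f,k,u}
  k: {b,i}
  u: {b,i}

N(b) = ["i", "k", "u"]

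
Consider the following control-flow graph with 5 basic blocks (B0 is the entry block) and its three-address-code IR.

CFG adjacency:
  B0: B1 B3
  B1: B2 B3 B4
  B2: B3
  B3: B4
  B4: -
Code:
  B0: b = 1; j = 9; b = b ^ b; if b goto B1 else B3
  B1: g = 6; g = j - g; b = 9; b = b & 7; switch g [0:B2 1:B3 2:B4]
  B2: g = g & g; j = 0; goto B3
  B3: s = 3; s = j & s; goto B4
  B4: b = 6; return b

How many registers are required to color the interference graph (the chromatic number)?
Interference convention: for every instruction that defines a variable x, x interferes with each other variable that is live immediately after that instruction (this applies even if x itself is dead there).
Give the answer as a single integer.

Answer: 3

Derivation:
def/use:
  B0: {b,j} / ∅
  B1: {b,g} / {j}
  B2: {g,j} / {g}
  B3: {s} / {j}
  B4: {b} / ∅

Live sets:
  live B0: ∅→{j}
  live B1: {j}→{g,j}
  live B2: {g}→{j}
  live B3: {j}→∅
  live B4: ∅→∅

Interfere edges:
  b — {g,j}
  g — {b,j}
  j — {b,g,s}
  s — {j}

Chromatic number:
  {b,g,j} pairwise interfere (3-clique) ⇒ χ ≥ 3
  3-colouring: r0={j}  r1={b,s}  r2={g}
  χ = 3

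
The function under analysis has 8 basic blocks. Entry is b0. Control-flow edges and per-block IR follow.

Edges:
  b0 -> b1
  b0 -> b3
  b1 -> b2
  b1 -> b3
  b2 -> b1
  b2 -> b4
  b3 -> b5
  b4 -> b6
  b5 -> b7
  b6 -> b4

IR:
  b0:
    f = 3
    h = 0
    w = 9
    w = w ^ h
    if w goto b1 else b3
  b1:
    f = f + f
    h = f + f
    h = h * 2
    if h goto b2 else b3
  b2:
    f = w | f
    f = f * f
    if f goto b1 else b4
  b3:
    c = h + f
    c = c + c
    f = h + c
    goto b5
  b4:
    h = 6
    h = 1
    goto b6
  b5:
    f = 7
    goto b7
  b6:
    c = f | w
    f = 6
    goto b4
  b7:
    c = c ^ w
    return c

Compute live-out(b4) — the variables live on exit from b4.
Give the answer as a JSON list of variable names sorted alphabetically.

Answer: ["f", "w"]

Derivation:
Per-block:
  b0 def {f,h,w} use ∅
  b1 def {f,h} use {f}
  b2 def {f} use {f,w}
  b3 def {c,f} use {f,h}
  b4 def {h} use ∅
  b5 def {f} use ∅
  b6 def {c,f} use {f,w}
  b7 def {c} use {c,w}

Live sets:
  b0: in=∅ out={f,h,w}
  b1: in={f,w} out={f,h,w}
  b2: in={f,w} out={f,w}
  b3: in={f,h,w} out={c,w}
  b4: in={f,w} out={f,w}
  b5: in={c,w} out={c,w}
  b6: in={f,w} out={f,w}
  b7: in={c,w} out=∅

live-out(b4) = ["f", "w"]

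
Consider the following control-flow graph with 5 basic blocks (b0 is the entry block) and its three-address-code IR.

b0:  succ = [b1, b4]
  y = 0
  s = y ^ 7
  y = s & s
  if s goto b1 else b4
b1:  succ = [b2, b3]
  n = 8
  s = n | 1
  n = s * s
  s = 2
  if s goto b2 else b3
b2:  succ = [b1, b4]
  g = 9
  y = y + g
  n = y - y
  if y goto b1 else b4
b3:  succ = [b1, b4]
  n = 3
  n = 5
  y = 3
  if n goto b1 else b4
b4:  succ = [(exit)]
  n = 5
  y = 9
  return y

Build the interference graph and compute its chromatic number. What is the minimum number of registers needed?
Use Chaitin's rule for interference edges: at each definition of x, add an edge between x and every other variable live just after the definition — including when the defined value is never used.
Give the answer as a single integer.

Answer: 2

Working:
Block summaries:
  b0: {s,y} / ∅
  b1: {n,s} / ∅
  b2: {g,n,y} / {y}
  b3: {n,y} / ∅
  b4: {n,y} / ∅

Liveness:
  live b0: ∅→{y}
  live b1: {y}→{y}
  live b2: {y}→{y}
  live b3: ∅→{y}
  live b4: ∅→∅

Conflict graph:
  g: {y}
  n: {y}
  s: {y}
  y: {g,n,s}

Registers:
  {g,y} pairwise interfere (2-clique) ⇒ χ ≥ 2
  2-colouring: c0={y}  c1={g,n,s}
  χ = 2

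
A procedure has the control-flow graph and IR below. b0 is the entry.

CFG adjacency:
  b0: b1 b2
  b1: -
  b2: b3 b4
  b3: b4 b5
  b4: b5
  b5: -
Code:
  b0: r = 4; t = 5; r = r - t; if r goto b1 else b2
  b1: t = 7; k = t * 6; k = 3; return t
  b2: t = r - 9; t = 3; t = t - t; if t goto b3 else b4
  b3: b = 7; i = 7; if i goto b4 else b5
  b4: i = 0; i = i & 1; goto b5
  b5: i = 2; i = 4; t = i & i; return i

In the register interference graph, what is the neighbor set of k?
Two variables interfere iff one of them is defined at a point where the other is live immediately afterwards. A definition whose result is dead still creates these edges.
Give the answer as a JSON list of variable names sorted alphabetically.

Answer: ["t"]

Derivation:
Per-block:
  b0 def {r,t} use ∅
  b1 def {k,t} use ∅
  b2 def {t} use {r}
  b3 def {b,i} use ∅
  b4 def {i} use ∅
  b5 def {i,t} use ∅

Backward fixpoint:
  b0 li=∅ lo={r}
  b1 li=∅ lo=∅
  b2 li={r} lo=∅
  b3 li=∅ lo=∅
  b4 li=∅ lo=∅
  b5 li=∅ lo=∅

Conflict graph:
  b: ∅
  i: {t}
  k: {t}
  r: {t}
  t: {i,k,r}

N(k) = ["t"]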